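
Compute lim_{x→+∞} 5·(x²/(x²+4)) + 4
Evaluate the dominant behaviour as x → +∞; each term tends to a finite value or vanishes.
Limit = 9.

Final answer: 9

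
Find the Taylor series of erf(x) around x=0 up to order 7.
-x^7/(21·√(π)) + x^5/(5·√(π)) - 2·x^3/(3·√(π)) + 2·x/√(π)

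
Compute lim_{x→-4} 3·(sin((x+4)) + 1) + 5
Direct substitution at x = -4 gives 8.

Final answer: 8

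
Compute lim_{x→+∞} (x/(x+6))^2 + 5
As x → +∞: x/(x+6) = 1/(1 + 6/x) → 1, and the 2nd power of a limit-1 base also → 1; with the additive constant, 1 + 5 = 6.
Limit = 6.

Final answer: 6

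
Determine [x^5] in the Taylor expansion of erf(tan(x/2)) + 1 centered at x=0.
Expand to order 5: erf(tan(x/2)) + 1 = -x^5/(160·√(π)) + x/√(π) + 1 + O(x^6).
The coefficient of x^5 is -1/(160·√(π)).

Final answer: -1/(160·√(π))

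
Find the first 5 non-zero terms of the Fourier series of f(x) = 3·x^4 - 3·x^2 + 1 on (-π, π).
(156 - 24·π^2)·cos(x) + (-12 + 6·π^2)·cos(2·x) + (28/9 - 8·π^2/3)·cos(3·x) + (-21/16 + 3·π^2/2)·cos(4·x) - π^2 + 1 + 3·π^4/5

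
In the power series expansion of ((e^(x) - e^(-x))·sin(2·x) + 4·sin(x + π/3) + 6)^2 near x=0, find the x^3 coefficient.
(2·√(3) + 6)^2·(-2/(3·(2·√(3) + 6)) + 4·(-√(3)/(2·√(3) + 6) + 4/(2·√(3) + 6))/(2·√(3) + 6))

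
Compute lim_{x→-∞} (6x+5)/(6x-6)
Evaluate the dominant behaviour as x → -∞; each term tends to a finite value or vanishes.
Limit = 1.

Final answer: 1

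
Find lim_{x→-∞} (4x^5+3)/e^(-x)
This is an ∞/∞ indeterminate form as x → -∞.
Compare growth rates of the dominant terms (exponentials ≫ polynomials ≫ logarithms), or apply L'Hôpital's rule; the quotient → 0.
Limit = 0.

Final answer: 0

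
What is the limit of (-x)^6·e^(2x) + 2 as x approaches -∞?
The product is a 0·∞ indeterminate form at x → -∞.
Rewrite the product as (-x)^6 / e^(-2x) (an ∞/∞ form) and apply L'Hôpital, or use the standard hierarchy e^(2|x|) ≫ |(-x)^6| as x → -∞.
The indeterminate product → 0, so the limit = 2.

Final answer: 2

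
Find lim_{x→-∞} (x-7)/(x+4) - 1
Evaluate the dominant behaviour as x → -∞; each term tends to a finite value or vanishes.
Limit = 0.

Final answer: 0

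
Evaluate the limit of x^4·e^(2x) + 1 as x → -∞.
The product is a 0·∞ indeterminate form at x → -∞.
Rewrite the product as x^4 / e^(-2x) (an ∞/∞ form) and apply L'Hôpital, or use the standard hierarchy e^(2|x|) ≫ |x^4| as x → -∞.
The indeterminate product → 0, so the limit = 1.

Final answer: 1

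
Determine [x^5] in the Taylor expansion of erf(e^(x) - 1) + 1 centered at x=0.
Expand to order 5: erf(e^(x) - 1) + 1 = -37·x^5/(60·√(π)) - 11·x^4/(12·√(π)) - x^3/(3·√(π)) + x^2/√(π) + 2·x/√(π) + 1 + O(x^6).
The coefficient of x^5 is -37/(60·√(π)).

Final answer: -37/(60·√(π))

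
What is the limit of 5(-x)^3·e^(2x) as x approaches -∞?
This is a 0·∞ indeterminate form at x → -∞.
Rewrite the product as 5(-x)^3 / e^(-2x) (an ∞/∞ form) and apply L'Hôpital, or use the standard hierarchy e^(2|x|) ≫ |(-x)^3| as x → -∞.
The indeterminate product → 0, so the limit = 0.

Final answer: 0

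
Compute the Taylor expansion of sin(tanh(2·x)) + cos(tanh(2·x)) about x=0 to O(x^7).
-236·x^6/15 + 148·x^5/15 + 6·x^4 - 4·x^3 - 2·x^2 + 2·x + 1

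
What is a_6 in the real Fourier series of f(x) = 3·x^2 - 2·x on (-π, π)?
a_6 = (1/π) ∫_{-π}^{π} f(x)·cos(6x) dx.
Evaluate the integral (use parity and integration by parts as needed): a_6 = 1/3.

Final answer: 1/3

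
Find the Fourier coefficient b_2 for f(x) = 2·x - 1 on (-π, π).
b_2 = (1/π) ∫_{-π}^{π} f(x)·sin(2x) dx.
Evaluate the integral (use parity and integration by parts as needed): b_2 = -2.

Final answer: -2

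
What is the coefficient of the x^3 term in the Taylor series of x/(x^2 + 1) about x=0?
Expand to order 3: x/(x^2 + 1) = -x^3 + x + O(x^4).
The coefficient of x^3 is -1.

Final answer: -1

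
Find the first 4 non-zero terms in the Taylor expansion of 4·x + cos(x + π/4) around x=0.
√(2)·x^3/12 - √(2)·x^2/4 + x·(4 - √(2)/2) + √(2)/2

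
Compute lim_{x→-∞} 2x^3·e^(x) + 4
The product is a 0·∞ indeterminate form at x → -∞.
Rewrite the product as 2x^3 / e^(-x) (an ∞/∞ form) and apply L'Hôpital, or use the standard hierarchy e^(|x|) ≫ |x^3| as x → -∞.
The indeterminate product → 0, so the limit = 4.

Final answer: 4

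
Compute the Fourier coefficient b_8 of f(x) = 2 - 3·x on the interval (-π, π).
b_8 = (1/π) ∫_{-π}^{π} f(x)·sin(8x) dx.
Evaluate the integral (use parity and integration by parts as needed): b_8 = 3/4.

Final answer: 3/4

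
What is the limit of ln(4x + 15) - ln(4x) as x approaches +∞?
This is an ∞ − ∞ indeterminate form.
Combine the logarithms: ln(4x+15) − ln(4x) = ln((4x+15)/(4x)) = ln(1 + 15/(4x)) → ln(1) = 0.
Limit = 0.

Final answer: 0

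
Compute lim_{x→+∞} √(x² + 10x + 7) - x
This is an ∞ − ∞ indeterminate form.
Multiply and divide by the conjugate √(x²+10x + 7) + x; the x² terms cancel, leaving (10x + 7)/(√(x²+10x + 7)+x) → 10/2 = 5.
Limit = 5.

Final answer: 5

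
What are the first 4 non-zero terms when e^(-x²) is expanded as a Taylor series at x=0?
-x^6/6 + x^4/2 - x^2 + 1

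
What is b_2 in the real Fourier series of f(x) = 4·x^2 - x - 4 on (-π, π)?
b_2 = (1/π) ∫_{-π}^{π} f(x)·sin(2x) dx.
Evaluate the integral (use parity and integration by parts as needed): b_2 = 1.

Final answer: 1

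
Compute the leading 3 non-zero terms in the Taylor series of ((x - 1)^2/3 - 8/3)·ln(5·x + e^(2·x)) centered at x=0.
-1979·x^3/9 + 287·x^2/6 - 49·x/3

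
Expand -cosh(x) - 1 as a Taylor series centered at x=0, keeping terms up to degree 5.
-x^4/24 - x^2/2 - 2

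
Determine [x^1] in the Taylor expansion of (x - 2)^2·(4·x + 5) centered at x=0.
Expand to order 1: (x - 2)^2·(4·x + 5) = 20 - 4·x + O(x^2).
The coefficient of x^1 is -4.

Final answer: -4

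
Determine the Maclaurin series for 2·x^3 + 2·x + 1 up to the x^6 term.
2·x^3 + 2·x + 1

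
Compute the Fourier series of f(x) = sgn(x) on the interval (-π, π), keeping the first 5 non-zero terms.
4·sin(x)/π + 4·sin(3·x)/(3·π) + 4·sin(5·x)/(5·π) + 4·sin(7·x)/(7·π) + 4·sin(9·x)/(9·π)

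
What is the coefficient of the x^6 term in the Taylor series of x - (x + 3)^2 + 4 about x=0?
Expand to order 6: x - (x + 3)^2 + 4 = -x^2 - 5·x - 5 + O(x^7).
The coefficient of x^6 is 0.

Final answer: 0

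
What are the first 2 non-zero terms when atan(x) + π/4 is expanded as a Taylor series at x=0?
x + π/4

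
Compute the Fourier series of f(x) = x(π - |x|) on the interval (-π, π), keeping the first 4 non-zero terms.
8·sin(x)/π + 8·sin(3·x)/(27·π) + 8·sin(5·x)/(125·π) + 8·sin(7·x)/(343·π)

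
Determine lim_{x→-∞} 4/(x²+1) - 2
Evaluate the dominant behaviour as x → -∞; each term tends to a finite value or vanishes.
Limit = -2.

Final answer: -2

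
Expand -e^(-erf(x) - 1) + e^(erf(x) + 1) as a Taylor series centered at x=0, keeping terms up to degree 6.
x^6·(-8·e/(9·π^2) - 28·e^(-1)/(45·π) - 4·e^(-1)/(45·π^3) + 4·e/(45·π^3) + 8·e^(-1)/(9·π^2) + 28·e/(45·π)) + x^5·(-4·e/(3·π^(3/2)) - 4·e^(-1)/(3·π^(3/2)) + 4·e^(-1)/(15·π^(5/2)) + 4·e/(15·π^(5/2)) + e^(-1)/(5·√(π)) + e/(5·√(π))) + x^4·(-4·e/(3·π) - 2·e^(-1)/(3·π^2) + 4·e^(-1)/(3·π) + 2·e/(3·π^2)) + x^3·(-2·e/(3·√(π)) - 2·e^(-1)/(3·√(π)) + 4·e^(-1)/(3·π^(3/2)) + 4·e/(3·π^(3/2))) + x^2·(-2·e^(-1)/π + 2·e/π) + x·(2·e^(-1)/√(π) + 2·e/√(π)) - e^(-1) + e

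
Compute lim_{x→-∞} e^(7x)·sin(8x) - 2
Evaluate the dominant behaviour as x → -∞; each term tends to a finite value or vanishes.
Limit = -2.

Final answer: -2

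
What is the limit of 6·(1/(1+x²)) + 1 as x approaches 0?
Direct substitution at x = 0 gives 7.

Final answer: 7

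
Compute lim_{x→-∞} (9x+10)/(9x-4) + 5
Evaluate the dominant behaviour as x → -∞; each term tends to a finite value or vanishes.
Limit = 6.

Final answer: 6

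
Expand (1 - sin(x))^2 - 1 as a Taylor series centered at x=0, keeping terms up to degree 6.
2·x^6/45 - x^5/60 - x^4/3 + x^3/3 + x^2 - 2·x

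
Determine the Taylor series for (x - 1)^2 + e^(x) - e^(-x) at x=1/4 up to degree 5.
(-16 + 9·e^(1/4) + 16·e^(1/2))·e^(-1/4)/16 + (-3·e^(1/4) + 2 + 2·e^(1/2))·e^(-1/4)·(x - 1/4)/2 + (-1 + e^(1/2) + 2·e^(1/4))·e^(-1/4)·(x - 1/4)^2/2 + (1 + e^(1/2))·e^(-1/4)·(x - 1/4)^3/6 + (-1 + e^(1/2))·e^(-1/4)·(x - 1/4)^4/24 + (1 + e^(1/2))·e^(-1/4)·(x - 1/4)^5/120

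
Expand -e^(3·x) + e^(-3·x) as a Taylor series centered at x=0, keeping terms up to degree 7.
-243·x^7/280 - 81·x^5/20 - 9·x^3 - 6·x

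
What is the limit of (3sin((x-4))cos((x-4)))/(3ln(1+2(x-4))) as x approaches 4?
Both numerator and denominator → 0 as x → 4; this is a 0/0 indeterminate form.
Expand each to leading order near x = 4: numerator ~ 3·(x - 4), denominator ~ 6·(x - 4).
The limit of the ratio is 1/2.

Final answer: 1/2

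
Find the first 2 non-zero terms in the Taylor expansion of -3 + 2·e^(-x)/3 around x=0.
-2·x/3 - 7/3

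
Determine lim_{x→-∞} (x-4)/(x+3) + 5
Evaluate the dominant behaviour as x → -∞; each term tends to a finite value or vanishes.
Limit = 6.

Final answer: 6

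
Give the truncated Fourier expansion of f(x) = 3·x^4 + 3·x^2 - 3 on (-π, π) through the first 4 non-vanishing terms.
(132 - 24·π^2)·cos(x) + (-6 + 6·π^2)·cos(2·x) + (4/9 - 8·π^2/3)·cos(3·x) - 3 + π^2 + 3·π^4/5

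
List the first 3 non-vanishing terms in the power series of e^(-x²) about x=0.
x^4/2 - x^2 + 1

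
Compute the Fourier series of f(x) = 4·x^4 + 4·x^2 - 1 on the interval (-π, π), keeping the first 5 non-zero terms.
(176 - 32·π^2)·cos(x) + (-8 + 8·π^2)·cos(2·x) + (16/27 - 32·π^2/9)·cos(3·x) + (1/4 + 2·π^2)·cos(4·x) - 1 + 4·π^2/3 + 4·π^4/5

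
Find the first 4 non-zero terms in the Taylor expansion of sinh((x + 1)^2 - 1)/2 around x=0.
x^4 + 2·x^3/3 + x^2/2 + x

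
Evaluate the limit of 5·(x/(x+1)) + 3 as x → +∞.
Evaluate the dominant behaviour as x → +∞; each term tends to a finite value or vanishes.
Limit = 8.

Final answer: 8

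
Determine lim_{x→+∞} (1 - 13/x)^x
As x → +∞: this is the defining limit (1 - 13/x)^x → e^(-13).
Limit = e^(-13).

Final answer: e^(-13)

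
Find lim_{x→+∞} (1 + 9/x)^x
As x → +∞: this is the defining limit (1 + 9/x)^x → e^9.
Limit = e^(9).

Final answer: e^(9)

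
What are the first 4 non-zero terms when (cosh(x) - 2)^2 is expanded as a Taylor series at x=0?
7·x^6/180 + x^4/6 - x^2 + 1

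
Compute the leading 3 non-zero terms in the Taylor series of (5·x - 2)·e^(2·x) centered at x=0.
6·x^2 + x - 2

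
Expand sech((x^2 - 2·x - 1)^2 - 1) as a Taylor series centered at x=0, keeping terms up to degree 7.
-19156·x^7/15 - 22066·x^6/45 + 332·x^5/3 + 202·x^4/3 - 8·x^3 - 8·x^2 + 1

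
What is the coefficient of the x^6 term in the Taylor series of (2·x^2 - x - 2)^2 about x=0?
Expand to order 6: (2·x^2 - x - 2)^2 = 4·x^4 - 4·x^3 - 7·x^2 + 4·x + 4 + O(x^7).
The coefficient of x^6 is 0.

Final answer: 0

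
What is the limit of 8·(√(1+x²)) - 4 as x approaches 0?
Direct substitution at x = 0 gives 4.

Final answer: 4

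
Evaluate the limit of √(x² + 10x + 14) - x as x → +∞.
This is an ∞ − ∞ indeterminate form.
Multiply and divide by the conjugate √(x²+10x + 14) + x; the x² terms cancel, leaving (10x + 14)/(√(x²+10x + 14)+x) → 10/2 = 5.
Limit = 5.

Final answer: 5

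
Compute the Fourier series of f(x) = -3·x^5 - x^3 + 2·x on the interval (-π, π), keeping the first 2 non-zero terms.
(-704 - 6·π^4 + 118·π^2)·sin(x) + (-14·π^2 + 19 + 3·π^4)·sin(2·x)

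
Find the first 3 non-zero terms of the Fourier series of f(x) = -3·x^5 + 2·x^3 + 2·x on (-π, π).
(-740 - 6·π^4 + 124·π^2)·sin(x) + (-17·π^2 + 47/2 + 3·π^4)·sin(2·x) + (-2·π^4 - 68/27 + 52·π^2/9)·sin(3·x)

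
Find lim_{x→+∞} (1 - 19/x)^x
As x → +∞: this is the defining limit (1 - 19/x)^x → e^(-19).
Limit = e^(-19).

Final answer: e^(-19)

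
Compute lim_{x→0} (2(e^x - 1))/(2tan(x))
Both numerator and denominator → 0 as x → 0; this is a 0/0 indeterminate form.
Expand each to leading order near x = 0: numerator ~ 2·x, denominator ~ 2·x.
The limit of the ratio is 1.

Final answer: 1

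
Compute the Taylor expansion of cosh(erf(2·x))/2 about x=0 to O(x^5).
x^4·(-32/(3·π) + 16/(3·π^2)) + 4·x^2/π + 1/2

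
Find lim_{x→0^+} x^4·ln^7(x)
This is a 0·∞ indeterminate form at x → 0⁺.
Rewrite the product as ln^7(x) / x^(-4) and apply L'Hôpital, or use the standard hierarchy x^(-4) ≫ |ln x|^7 as x → 0⁺.
The indeterminate product → 0, so the limit = 0.

Final answer: 0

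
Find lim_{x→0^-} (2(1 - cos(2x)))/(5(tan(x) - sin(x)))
Both numerator and denominator → 0 as x → 0^-; this is a 0/0 indeterminate form.
Expand each to leading order near x = 0: numerator ~ 4·x^2, denominator ~ 5·x^3/2.
The limit of the ratio is -∞.

Final answer: -∞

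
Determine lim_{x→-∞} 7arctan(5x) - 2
Evaluate the dominant behaviour as x → -∞; each term tends to a finite value or vanishes.
Limit = -7·π/2 - 2.

Final answer: -7·π/2 - 2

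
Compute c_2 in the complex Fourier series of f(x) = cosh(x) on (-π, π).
Compute the real Fourier coefficients first: a_2 = 2·sinh(π)/(5·π), b_2 = 0.
Then c_2 = (a_2 − i·b_2)/2 = sinh(π)/(5·π).

Final answer: sinh(π)/(5·π)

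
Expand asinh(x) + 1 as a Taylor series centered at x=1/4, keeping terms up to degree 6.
asinh(1/4) + 1 + 4·√(17)·(x - 1/4)/17 - 8·√(17)·(x - 1/4)^2/289 - 448·√(17)·(x - 1/4)^3/14739 + 1472·√(17)·(x - 1/4)^4/83521 + 50176·√(17)·(x - 1/4)^5/7099285 - 821248·√(17)·(x - 1/4)^6/72412707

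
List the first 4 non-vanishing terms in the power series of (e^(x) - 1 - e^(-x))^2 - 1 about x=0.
4·x^4/3 - 2·x^3/3 + 4·x^2 - 4·x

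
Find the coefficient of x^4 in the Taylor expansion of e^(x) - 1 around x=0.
Expand to order 4: e^(x) - 1 = x^4/24 + x^3/6 + x^2/2 + x + O(x^5).
The coefficient of x^4 is 1/24.

Final answer: 1/24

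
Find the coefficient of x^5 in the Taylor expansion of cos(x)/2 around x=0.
Expand to order 5: cos(x)/2 = x^4/48 - x^2/4 + 1/2 + O(x^6).
The coefficient of x^5 is 0.

Final answer: 0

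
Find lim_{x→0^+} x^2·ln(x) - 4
The product is a 0·∞ indeterminate form at x → 0⁺.
Rewrite the product as ln(x) / x^(-2) and apply L'Hôpital, or use the standard hierarchy x^(-2) ≫ |ln x| as x → 0⁺.
The indeterminate product → 0, so the limit = -4.

Final answer: -4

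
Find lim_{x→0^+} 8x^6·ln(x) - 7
The product is a 0·∞ indeterminate form at x → 0⁺.
Rewrite the product as 8·ln(x) / x^(-6) and apply L'Hôpital, or use the standard hierarchy x^(-6) ≫ |ln x| as x → 0⁺.
The indeterminate product → 0, so the limit = -7.

Final answer: -7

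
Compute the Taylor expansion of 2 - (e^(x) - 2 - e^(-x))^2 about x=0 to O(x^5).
-4·x^4/3 + 4·x^3/3 - 4·x^2 + 8·x - 2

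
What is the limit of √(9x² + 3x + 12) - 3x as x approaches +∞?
As x → +∞: multiply by the conjugate to get (3x+12)/(√(9x²+3x+12)+3x); the denominator ~ 6x, so the limit is 3/6 = 1/2.
Limit = 1/2.

Final answer: 1/2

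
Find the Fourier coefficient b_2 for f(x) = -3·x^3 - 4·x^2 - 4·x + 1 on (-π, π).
b_2 = (1/π) ∫_{-π}^{π} f(x)·sin(2x) dx.
Evaluate the integral (use parity and integration by parts as needed): b_2 = -1/2 + 3·π^2.

Final answer: -1/2 + 3·π^2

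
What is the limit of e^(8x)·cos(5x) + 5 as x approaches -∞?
Evaluate the dominant behaviour as x → -∞; each term tends to a finite value or vanishes.
Limit = 5.

Final answer: 5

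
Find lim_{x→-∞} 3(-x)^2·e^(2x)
This is a 0·∞ indeterminate form at x → -∞.
Rewrite the product as 3(-x)^2 / e^(-2x) (an ∞/∞ form) and apply L'Hôpital, or use the standard hierarchy e^(2|x|) ≫ |(-x)^2| as x → -∞.
The indeterminate product → 0, so the limit = 0.

Final answer: 0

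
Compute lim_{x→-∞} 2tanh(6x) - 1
Evaluate the dominant behaviour as x → -∞; each term tends to a finite value or vanishes.
Limit = -3.

Final answer: -3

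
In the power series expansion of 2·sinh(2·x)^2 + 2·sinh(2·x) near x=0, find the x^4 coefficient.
Expand to order 4: 2·sinh(2·x)^2 + 2·sinh(2·x) = 32·x^4/3 + 8·x^3/3 + 8·x^2 + 4·x + O(x^5).
The coefficient of x^4 is 32/3.

Final answer: 32/3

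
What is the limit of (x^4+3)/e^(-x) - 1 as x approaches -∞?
The quotient is an ∞/∞ indeterminate form as x → -∞.
Compare growth rates of the dominant terms (exponentials ≫ polynomials ≫ logarithms), or apply L'Hôpital's rule; the quotient → 0.
Adding the constant: 0 - 1 = -1. Limit = -1.

Final answer: -1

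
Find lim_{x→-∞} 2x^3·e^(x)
This is a 0·∞ indeterminate form at x → -∞.
Rewrite the product as 2x^3 / e^(-x) (an ∞/∞ form) and apply L'Hôpital, or use the standard hierarchy e^(|x|) ≫ |x^3| as x → -∞.
The indeterminate product → 0, so the limit = 0.

Final answer: 0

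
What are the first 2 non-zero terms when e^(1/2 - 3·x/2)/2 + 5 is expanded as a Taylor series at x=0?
-3·x·e^(1/2)/4 + e^(1/2)/2 + 5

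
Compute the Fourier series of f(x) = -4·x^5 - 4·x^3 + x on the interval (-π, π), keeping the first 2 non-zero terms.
(-910 - 8·π^4 + 152·π^2)·sin(x) + (-16·π^2 + 23 + 4·π^4)·sin(2·x)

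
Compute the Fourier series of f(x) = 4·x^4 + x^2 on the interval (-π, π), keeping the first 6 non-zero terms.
(188 - 32·π^2)·cos(x) + (-11 + 8·π^2)·cos(2·x) + (52/27 - 32·π^2/9)·cos(3·x) + (-1/2 + 2·π^2)·cos(4·x) + (92/625 - 32·π^2/25)·cos(5·x) + π^2/3 + 4·π^4/5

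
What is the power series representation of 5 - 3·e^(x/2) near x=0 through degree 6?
-x^6/15360 - x^5/1280 - x^4/128 - x^3/16 - 3·x^2/8 - 3·x/2 + 2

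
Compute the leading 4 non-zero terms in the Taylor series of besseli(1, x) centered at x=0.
x^7/18432 + x^5/384 + x^3/16 + x/2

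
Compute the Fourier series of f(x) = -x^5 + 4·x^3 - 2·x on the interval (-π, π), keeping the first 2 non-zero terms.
(-292 - 2·π^4 + 48·π^2)·sin(x) + (-9·π^2 + 31/2 + π^4)·sin(2·x)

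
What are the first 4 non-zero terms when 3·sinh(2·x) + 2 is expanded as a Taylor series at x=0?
4·x^5/5 + 4·x^3 + 6·x + 2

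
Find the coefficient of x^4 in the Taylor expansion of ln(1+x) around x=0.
Expand to order 4: ln(1+x) = -x^4/4 + x^3/3 - x^2/2 + x + O(x^5).
The coefficient of x^4 is -1/4.

Final answer: -1/4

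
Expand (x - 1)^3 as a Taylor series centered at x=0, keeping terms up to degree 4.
x^3 - 3·x^2 + 3·x - 1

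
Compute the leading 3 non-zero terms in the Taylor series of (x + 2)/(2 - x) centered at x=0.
x^2/2 + x + 1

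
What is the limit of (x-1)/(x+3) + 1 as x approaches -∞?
Evaluate the dominant behaviour as x → -∞; each term tends to a finite value or vanishes.
Limit = 2.

Final answer: 2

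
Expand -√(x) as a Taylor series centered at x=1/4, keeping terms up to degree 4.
-1/2 - (x - 1/4) + (x - 1/4)^2 - 2·(x - 1/4)^3 + 5·(x - 1/4)^4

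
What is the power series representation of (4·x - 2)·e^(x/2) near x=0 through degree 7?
3·x^7/35840 + 23·x^6/23040 + 19·x^5/1920 + 5·x^4/64 + 11·x^3/24 + 7·x^2/4 + 3·x - 2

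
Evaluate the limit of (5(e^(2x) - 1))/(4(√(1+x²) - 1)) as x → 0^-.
Both numerator and denominator → 0 as x → 0^-; this is a 0/0 indeterminate form.
Expand each to leading order near x = 0: numerator ~ 10·x, denominator ~ 2·x^2.
The limit of the ratio is -∞.

Final answer: -∞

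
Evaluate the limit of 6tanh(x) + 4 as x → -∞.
Evaluate the dominant behaviour as x → -∞; each term tends to a finite value or vanishes.
Limit = -2.

Final answer: -2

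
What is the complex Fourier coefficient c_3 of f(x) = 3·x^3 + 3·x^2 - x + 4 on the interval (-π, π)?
Compute the real Fourier coefficients first: a_3 = -4/3, b_3 = -2 + 2·π^2.
Then c_3 = (a_3 − i·b_3)/2 = -2/3 - i·π^2 + i.

Final answer: -2/3 - i·π^2 + i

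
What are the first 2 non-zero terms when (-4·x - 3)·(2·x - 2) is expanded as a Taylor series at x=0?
2·x + 6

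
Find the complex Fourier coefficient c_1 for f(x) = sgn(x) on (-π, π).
Compute the real Fourier coefficients first: a_1 = 0, b_1 = 4/π.
Then c_1 = (a_1 − i·b_1)/2 = -2·i/π.

Final answer: -2·i/π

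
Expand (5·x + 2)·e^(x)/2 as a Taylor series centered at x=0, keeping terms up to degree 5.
9·x^5/80 + 11·x^4/24 + 17·x^3/12 + 3·x^2 + 7·x/2 + 1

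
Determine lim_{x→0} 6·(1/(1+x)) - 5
Direct substitution at x = 0 gives 1.

Final answer: 1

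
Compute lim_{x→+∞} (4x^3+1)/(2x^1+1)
This is an ∞/∞ indeterminate form as x → +∞.
Divide numerator and denominator by x^3 and let the lower-order terms vanish; the numerator's degree 3 exceeds the denominator's degree 1, so the quotient diverges.
Limit = ∞.

Final answer: ∞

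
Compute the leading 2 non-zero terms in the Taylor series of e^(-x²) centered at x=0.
1 - x^2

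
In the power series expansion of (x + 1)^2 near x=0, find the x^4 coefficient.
Expand to order 4: (x + 1)^2 = x^2 + 2·x + 1 + O(x^5).
The coefficient of x^4 is 0.

Final answer: 0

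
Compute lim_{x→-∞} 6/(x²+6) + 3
Evaluate the dominant behaviour as x → -∞; each term tends to a finite value or vanishes.
Limit = 3.

Final answer: 3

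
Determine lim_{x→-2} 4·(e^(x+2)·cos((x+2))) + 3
Direct substitution at x = -2 gives 7.

Final answer: 7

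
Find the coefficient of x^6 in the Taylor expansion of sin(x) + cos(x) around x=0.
Expand to order 6: sin(x) + cos(x) = -x^6/720 + x^5/120 + x^4/24 - x^3/6 - x^2/2 + x + 1 + O(x^7).
The coefficient of x^6 is -1/720.

Final answer: -1/720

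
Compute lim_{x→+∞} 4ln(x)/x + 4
The quotient is an ∞/∞ indeterminate form as x → +∞.
The polynomial denominator x dominates the logarithmic numerator (any positive power of x ≫ ln(x) as x → ∞), so the quotient → 0.
Adding the constant: 0 + 4 = 4. Limit = 4.

Final answer: 4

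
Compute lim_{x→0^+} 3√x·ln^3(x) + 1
The product is a 0·∞ indeterminate form at x → 0⁺.
Rewrite the product as 3·ln^3(x) / x^(-1/2) and apply L'Hôpital, or use the standard hierarchy x^(-1/2) ≫ |ln x|^3 as x → 0⁺.
The indeterminate product → 0, so the limit = 1.

Final answer: 1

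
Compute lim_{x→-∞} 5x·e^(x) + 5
The product is a 0·∞ indeterminate form at x → -∞.
Rewrite the product as 5x / e^(-x) (an ∞/∞ form) and apply L'Hôpital, or use the standard hierarchy e^(|x|) ≫ |x| as x → -∞.
The indeterminate product → 0, so the limit = 5.

Final answer: 5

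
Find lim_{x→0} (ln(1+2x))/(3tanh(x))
Both numerator and denominator → 0 as x → 0; this is a 0/0 indeterminate form.
Expand each to leading order near x = 0: numerator ~ 2·x, denominator ~ 3·x.
The limit of the ratio is 2/3.

Final answer: 2/3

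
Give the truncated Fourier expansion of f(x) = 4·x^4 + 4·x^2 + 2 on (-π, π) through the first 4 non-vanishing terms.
(176 - 32·π^2)·cos(x) + (-8 + 8·π^2)·cos(2·x) + (16/27 - 32·π^2/9)·cos(3·x) + 2 + 4·π^2/3 + 4·π^4/5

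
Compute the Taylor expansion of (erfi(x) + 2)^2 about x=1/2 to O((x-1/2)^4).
erfi(1/2)^2 + 4·erfi(1/2) + 4 + (4·e^(1/4)·erfi(1/2) + 8·e^(1/4))·(x - 1/2)/√(π) + (2·π·e^(1/4)·erfi(1/2) + 4·√(π)·e^(1/2) + 4·π·e^(1/4))·(x - 1/2)^2/π^(3/2) + (2·π·e^(1/4)·erfi(1/2) + 4·√(π)·e^(1/2) + 4·π·e^(1/4))·(x - 1/2)^3/π^(3/2)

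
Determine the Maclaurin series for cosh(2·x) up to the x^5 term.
2·x^4/3 + 2·x^2 + 1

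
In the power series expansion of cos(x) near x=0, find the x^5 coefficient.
Expand to order 5: cos(x) = x^4/24 - x^2/2 + 1 + O(x^6).
The coefficient of x^5 is 0.

Final answer: 0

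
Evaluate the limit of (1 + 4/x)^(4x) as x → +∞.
As x → +∞: write (1 + 4/x)^(4x) = ((1 + 4/x)^x)^4 → (e^4)^4 = e^16.
Limit = e^(16).

Final answer: e^(16)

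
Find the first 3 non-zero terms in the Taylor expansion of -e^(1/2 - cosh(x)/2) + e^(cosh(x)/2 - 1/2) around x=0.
19·x^6/2880 + x^4/24 + x^2/2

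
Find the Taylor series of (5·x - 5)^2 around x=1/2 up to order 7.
25/4 - 25·(x - 1/2) + 25·(x - 1/2)^2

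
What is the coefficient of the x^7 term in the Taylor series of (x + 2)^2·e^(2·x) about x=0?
Expand to order 7: (x + 2)^2·e^(2·x) = 76·x^7/105 + 94·x^6/45 + 76·x^5/15 + 10·x^4 + 46·x^3/3 + 17·x^2 + 12·x + 4 + O(x^8).
The coefficient of x^7 is 76/105.

Final answer: 76/105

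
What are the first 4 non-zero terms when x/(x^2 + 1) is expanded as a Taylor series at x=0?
-x^7 + x^5 - x^3 + x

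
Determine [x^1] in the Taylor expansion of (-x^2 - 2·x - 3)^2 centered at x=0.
Expand to order 1: (-x^2 - 2·x - 3)^2 = 12·x + 9 + O(x^2).
The coefficient of x^1 is 12.

Final answer: 12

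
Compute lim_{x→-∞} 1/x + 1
Evaluate the dominant behaviour as x → -∞; each term tends to a finite value or vanishes.
Limit = 1.

Final answer: 1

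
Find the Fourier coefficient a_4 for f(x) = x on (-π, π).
a_4 = (1/π) ∫_{-π}^{π} f(x)·cos(4x) dx.
Evaluate the integral (use parity and integration by parts as needed): a_4 = 0.

Final answer: 0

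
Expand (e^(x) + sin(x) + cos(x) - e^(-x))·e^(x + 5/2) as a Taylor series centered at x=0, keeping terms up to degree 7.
8·x^7·e^(5/2)/315 + 7·x^6·e^(5/2)/90 + x^5·e^(5/2)/5 + x^4·e^(5/2)/2 + 4·x^3·e^(5/2)/3 + 3·x^2·e^(5/2) + 4·x·e^(5/2) + e^(5/2)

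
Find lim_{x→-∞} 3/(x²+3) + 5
Evaluate the dominant behaviour as x → -∞; each term tends to a finite value or vanishes.
Limit = 5.

Final answer: 5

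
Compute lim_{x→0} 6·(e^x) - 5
Direct substitution at x = 0 gives 1.

Final answer: 1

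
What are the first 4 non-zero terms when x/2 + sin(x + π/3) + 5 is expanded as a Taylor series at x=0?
-x^3/12 - √(3)·x^2/4 + x + √(3)/2 + 5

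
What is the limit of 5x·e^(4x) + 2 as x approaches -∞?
The product is a 0·∞ indeterminate form at x → -∞.
Rewrite the product as 5x / e^(-4x) (an ∞/∞ form) and apply L'Hôpital, or use the standard hierarchy e^(4|x|) ≫ |x| as x → -∞.
The indeterminate product → 0, so the limit = 2.

Final answer: 2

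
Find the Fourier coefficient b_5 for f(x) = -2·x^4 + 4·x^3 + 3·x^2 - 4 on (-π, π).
b_5 = (1/π) ∫_{-π}^{π} f(x)·sin(5x) dx.
Evaluate the integral (use parity and integration by parts as needed): b_5 = -48/125 + 8·π^2/5.

Final answer: -48/125 + 8·π^2/5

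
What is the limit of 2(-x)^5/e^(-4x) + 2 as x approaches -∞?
The quotient is an ∞/∞ indeterminate form as x → -∞.
Compare growth rates of the dominant terms (exponentials ≫ polynomials ≫ logarithms), or apply L'Hôpital's rule; the quotient → 0.
Adding the constant: 0 + 2 = 2. Limit = 2.

Final answer: 2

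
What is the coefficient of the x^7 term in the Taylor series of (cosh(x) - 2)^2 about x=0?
Expand to order 7: (cosh(x) - 2)^2 = 7·x^6/180 + x^4/6 - x^2 + 1 + O(x^8).
The coefficient of x^7 is 0.

Final answer: 0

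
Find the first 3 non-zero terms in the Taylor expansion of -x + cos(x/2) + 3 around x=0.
-x^2/8 - x + 4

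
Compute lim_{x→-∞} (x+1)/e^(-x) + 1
The quotient is an ∞/∞ indeterminate form as x → -∞.
Compare growth rates of the dominant terms (exponentials ≫ polynomials ≫ logarithms), or apply L'Hôpital's rule; the quotient → 0.
Adding the constant: 0 + 1 = 1. Limit = 1.

Final answer: 1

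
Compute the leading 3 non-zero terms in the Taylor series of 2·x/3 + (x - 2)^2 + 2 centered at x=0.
x^2 - 10·x/3 + 6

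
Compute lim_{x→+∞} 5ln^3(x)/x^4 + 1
The quotient is an ∞/∞ indeterminate form as x → +∞.
The polynomial denominator x^4 dominates the logarithmic numerator (any positive power of x ≫ ln^3(x) as x → ∞), so the quotient → 0.
Adding the constant: 0 + 1 = 1. Limit = 1.

Final answer: 1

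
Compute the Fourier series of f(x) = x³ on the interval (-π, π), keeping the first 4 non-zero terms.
(-12 + 2·π^2)·sin(x) + (3/2 - π^2)·sin(2·x) + (-4/9 + 2·π^2/3)·sin(3·x) + (3/16 - π^2/2)·sin(4·x)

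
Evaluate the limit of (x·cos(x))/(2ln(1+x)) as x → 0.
Both numerator and denominator → 0 as x → 0; this is a 0/0 indeterminate form.
Expand each to leading order near x = 0: numerator ~ x, denominator ~ 2·x.
The limit of the ratio is 1/2.

Final answer: 1/2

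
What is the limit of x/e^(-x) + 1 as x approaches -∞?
The quotient is an ∞/∞ indeterminate form as x → -∞.
Compare growth rates of the dominant terms (exponentials ≫ polynomials ≫ logarithms), or apply L'Hôpital's rule; the quotient → 0.
Adding the constant: 0 + 1 = 1. Limit = 1.

Final answer: 1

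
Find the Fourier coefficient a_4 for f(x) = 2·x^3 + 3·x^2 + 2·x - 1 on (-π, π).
a_4 = (1/π) ∫_{-π}^{π} f(x)·cos(4x) dx.
Evaluate the integral (use parity and integration by parts as needed): a_4 = 3/4.

Final answer: 3/4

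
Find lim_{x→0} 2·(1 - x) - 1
Direct substitution at x = 0 gives 1.

Final answer: 1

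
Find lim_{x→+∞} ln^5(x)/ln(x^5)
This is an ∞/∞ indeterminate form as x → +∞.
Write ln(x^5) = 5·ln(x), reducing the quotient to ln^4(x)/5 → ∞.
Limit = ∞.

Final answer: ∞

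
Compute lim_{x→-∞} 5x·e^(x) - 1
The product is a 0·∞ indeterminate form at x → -∞.
Rewrite the product as 5x / e^(-x) (an ∞/∞ form) and apply L'Hôpital, or use the standard hierarchy e^(|x|) ≫ |x| as x → -∞.
The indeterminate product → 0, so the limit = -1.

Final answer: -1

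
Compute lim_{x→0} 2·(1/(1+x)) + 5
Direct substitution at x = 0 gives 7.

Final answer: 7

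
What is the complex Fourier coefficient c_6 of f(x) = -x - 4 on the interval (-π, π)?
Compute the real Fourier coefficients first: a_6 = 0, b_6 = 1/3.
Then c_6 = (a_6 − i·b_6)/2 = -i/6.

Final answer: -i/6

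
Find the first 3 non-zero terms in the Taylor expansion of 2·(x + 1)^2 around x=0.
2·x^2 + 4·x + 2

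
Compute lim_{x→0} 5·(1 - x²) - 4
Direct substitution at x = 0 gives 1.

Final answer: 1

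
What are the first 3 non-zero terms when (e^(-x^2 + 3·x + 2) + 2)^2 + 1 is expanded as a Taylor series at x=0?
x^2·(2 + e^(2))^2·(7·e^(2)/(2 + e^(2)) + 9·e^(4)/(2 + e^(2))^2) + 6·x·(2 + e^(2))·e^(2) + 1 + (2 + e^(2))^2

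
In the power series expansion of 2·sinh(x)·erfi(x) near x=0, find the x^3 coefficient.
Expand to order 3: 2·sinh(x)·erfi(x) = 4·x^2/√(π) + O(x^4).
The coefficient of x^3 is 0.

Final answer: 0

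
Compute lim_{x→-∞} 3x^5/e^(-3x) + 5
The quotient is an ∞/∞ indeterminate form as x → -∞.
Compare growth rates of the dominant terms (exponentials ≫ polynomials ≫ logarithms), or apply L'Hôpital's rule; the quotient → 0.
Adding the constant: 0 + 5 = 5. Limit = 5.

Final answer: 5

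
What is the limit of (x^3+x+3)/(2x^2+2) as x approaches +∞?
This is an ∞/∞ indeterminate form as x → +∞.
Divide numerator and denominator by x^3 and let the lower-order terms vanish; the numerator's degree 3 exceeds the denominator's degree 2, so the quotient diverges.
Limit = ∞.

Final answer: ∞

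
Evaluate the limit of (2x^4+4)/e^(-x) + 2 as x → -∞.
The quotient is an ∞/∞ indeterminate form as x → -∞.
Compare growth rates of the dominant terms (exponentials ≫ polynomials ≫ logarithms), or apply L'Hôpital's rule; the quotient → 0.
Adding the constant: 0 + 2 = 2. Limit = 2.

Final answer: 2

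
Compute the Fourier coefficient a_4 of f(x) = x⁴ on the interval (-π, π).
a_4 = (1/π) ∫_{-π}^{π} f(x)·cos(4x) dx.
Evaluate the integral (use parity and integration by parts as needed): a_4 = -3/16 + π^2/2.

Final answer: -3/16 + π^2/2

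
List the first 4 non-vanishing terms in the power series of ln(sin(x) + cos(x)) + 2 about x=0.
2·x^3/3 - x^2 + x + 2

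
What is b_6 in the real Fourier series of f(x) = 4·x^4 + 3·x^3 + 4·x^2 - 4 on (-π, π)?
b_6 = (1/π) ∫_{-π}^{π} f(x)·sin(6x) dx.
Evaluate the integral (use parity and integration by parts as needed): b_6 = 1/6 - π^2.

Final answer: 1/6 - π^2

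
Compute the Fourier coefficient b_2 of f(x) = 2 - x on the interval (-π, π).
b_2 = (1/π) ∫_{-π}^{π} f(x)·sin(2x) dx.
Evaluate the integral (use parity and integration by parts as needed): b_2 = 1.

Final answer: 1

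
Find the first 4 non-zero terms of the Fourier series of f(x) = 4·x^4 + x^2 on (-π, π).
(188 - 32·π^2)·cos(x) + (-11 + 8·π^2)·cos(2·x) + (52/27 - 32·π^2/9)·cos(3·x) + π^2/3 + 4·π^4/5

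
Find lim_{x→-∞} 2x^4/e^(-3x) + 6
The quotient is an ∞/∞ indeterminate form as x → -∞.
Compare growth rates of the dominant terms (exponentials ≫ polynomials ≫ logarithms), or apply L'Hôpital's rule; the quotient → 0.
Adding the constant: 0 + 6 = 6. Limit = 6.

Final answer: 6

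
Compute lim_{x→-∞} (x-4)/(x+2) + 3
Evaluate the dominant behaviour as x → -∞; each term tends to a finite value or vanishes.
Limit = 4.

Final answer: 4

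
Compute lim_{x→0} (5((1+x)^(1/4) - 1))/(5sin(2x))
Both numerator and denominator → 0 as x → 0; this is a 0/0 indeterminate form.
Expand each to leading order near x = 0: numerator ~ 5·x/4, denominator ~ 10·x.
The limit of the ratio is 1/8.

Final answer: 1/8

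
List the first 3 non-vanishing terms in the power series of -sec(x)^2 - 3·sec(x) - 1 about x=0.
-31·x^4/24 - 5·x^2/2 - 5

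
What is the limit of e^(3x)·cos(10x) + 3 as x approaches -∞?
Evaluate the dominant behaviour as x → -∞; each term tends to a finite value or vanishes.
Limit = 3.

Final answer: 3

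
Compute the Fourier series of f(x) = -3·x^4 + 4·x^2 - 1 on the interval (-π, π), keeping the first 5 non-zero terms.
(-160 + 24·π^2)·cos(x) + (13 - 6·π^2)·cos(2·x) + (-32/9 + 8·π^2/3)·cos(3·x) + (25/16 - 3·π^2/2)·cos(4·x) - 3·π^4/5 - 1 + 4·π^2/3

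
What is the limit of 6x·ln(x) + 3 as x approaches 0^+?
The product is a 0·∞ indeterminate form at x → 0⁺.
Rewrite the product as 6·ln(x) / x^(-1) and apply L'Hôpital, or use the standard hierarchy x^(-1) ≫ |ln x| as x → 0⁺.
The indeterminate product → 0, so the limit = 3.

Final answer: 3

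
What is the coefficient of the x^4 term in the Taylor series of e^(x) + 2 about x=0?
Expand to order 4: e^(x) + 2 = x^4/24 + x^3/6 + x^2/2 + x + 3 + O(x^5).
The coefficient of x^4 is 1/24.

Final answer: 1/24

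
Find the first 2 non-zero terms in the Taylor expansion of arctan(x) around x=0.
-x^3/3 + x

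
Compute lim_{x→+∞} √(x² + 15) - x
This is an ∞ − ∞ indeterminate form.
Multiply and divide by the conjugate √(x²+15) + x; the x² terms cancel, leaving 15/(√(x²+15)+x) → 0.
Limit = 0.

Final answer: 0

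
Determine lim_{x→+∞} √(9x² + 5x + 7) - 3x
As x → +∞: multiply by the conjugate to get (5x+7)/(√(9x²+5x+7)+3x); the denominator ~ 6x, so the limit is 5/6.
Limit = 5/6.

Final answer: 5/6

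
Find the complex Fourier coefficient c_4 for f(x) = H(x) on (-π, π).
Compute the real Fourier coefficients first: a_4 = 0, b_4 = 0.
Then c_4 = (a_4 − i·b_4)/2 = 0.

Final answer: 0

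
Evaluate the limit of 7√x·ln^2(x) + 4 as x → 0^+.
The product is a 0·∞ indeterminate form at x → 0⁺.
Rewrite the product as 7·ln^2(x) / x^(-1/2) and apply L'Hôpital, or use the standard hierarchy x^(-1/2) ≫ |ln x|^2 as x → 0⁺.
The indeterminate product → 0, so the limit = 4.

Final answer: 4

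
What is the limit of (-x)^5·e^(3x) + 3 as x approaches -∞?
The product is a 0·∞ indeterminate form at x → -∞.
Rewrite the product as (-x)^5 / e^(-3x) (an ∞/∞ form) and apply L'Hôpital, or use the standard hierarchy e^(3|x|) ≫ |(-x)^5| as x → -∞.
The indeterminate product → 0, so the limit = 3.

Final answer: 3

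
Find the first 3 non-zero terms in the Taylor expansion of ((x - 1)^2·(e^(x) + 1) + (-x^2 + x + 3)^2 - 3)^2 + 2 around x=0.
-63·x^2 + 48·x + 66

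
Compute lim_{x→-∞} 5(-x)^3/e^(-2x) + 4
The quotient is an ∞/∞ indeterminate form as x → -∞.
Compare growth rates of the dominant terms (exponentials ≫ polynomials ≫ logarithms), or apply L'Hôpital's rule; the quotient → 0.
Adding the constant: 0 + 4 = 4. Limit = 4.

Final answer: 4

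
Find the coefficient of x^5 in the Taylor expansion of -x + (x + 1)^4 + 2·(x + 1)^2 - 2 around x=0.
Expand to order 5: -x + (x + 1)^4 + 2·(x + 1)^2 - 2 = x^4 + 4·x^3 + 8·x^2 + 7·x + 1 + O(x^6).
The coefficient of x^5 is 0.

Final answer: 0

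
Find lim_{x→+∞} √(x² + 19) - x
This is an ∞ − ∞ indeterminate form.
Multiply and divide by the conjugate √(x²+19) + x; the x² terms cancel, leaving 19/(√(x²+19)+x) → 0.
Limit = 0.

Final answer: 0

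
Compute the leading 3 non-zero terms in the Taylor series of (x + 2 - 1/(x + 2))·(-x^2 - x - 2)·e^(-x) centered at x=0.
-x^3/4 - x - 3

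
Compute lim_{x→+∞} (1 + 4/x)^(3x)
As x → +∞: write (1 + 4/x)^(3x) = ((1 + 4/x)^x)^3 → (e^4)^3 = e^12.
Limit = e^(12).

Final answer: e^(12)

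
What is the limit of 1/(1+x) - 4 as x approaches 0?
Direct substitution at x = 0 gives -3.

Final answer: -3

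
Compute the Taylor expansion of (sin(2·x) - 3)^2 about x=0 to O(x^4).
8·x^3 + 4·x^2 - 12·x + 9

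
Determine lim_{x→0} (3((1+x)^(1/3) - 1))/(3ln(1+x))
Both numerator and denominator → 0 as x → 0; this is a 0/0 indeterminate form.
Expand each to leading order near x = 0: numerator ~ x, denominator ~ 3·x.
The limit of the ratio is 1/3.

Final answer: 1/3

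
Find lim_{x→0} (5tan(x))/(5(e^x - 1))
Both numerator and denominator → 0 as x → 0; this is a 0/0 indeterminate form.
Expand each to leading order near x = 0: numerator ~ 5·x, denominator ~ 5·x.
The limit of the ratio is 1.

Final answer: 1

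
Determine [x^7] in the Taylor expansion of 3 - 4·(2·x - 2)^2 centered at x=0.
Expand to order 7: 3 - 4·(2·x - 2)^2 = -16·x^2 + 32·x - 13 + O(x^8).
The coefficient of x^7 is 0.

Final answer: 0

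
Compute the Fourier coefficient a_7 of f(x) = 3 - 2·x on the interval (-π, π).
a_7 = (1/π) ∫_{-π}^{π} f(x)·cos(7x) dx.
Evaluate the integral (use parity and integration by parts as needed): a_7 = 0.

Final answer: 0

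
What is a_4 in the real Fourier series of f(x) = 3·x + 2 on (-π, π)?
a_4 = (1/π) ∫_{-π}^{π} f(x)·cos(4x) dx.
Evaluate the integral (use parity and integration by parts as needed): a_4 = 0.

Final answer: 0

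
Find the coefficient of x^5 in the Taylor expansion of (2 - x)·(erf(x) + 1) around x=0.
Expand to order 5: (2 - x)·(erf(x) + 1) = 2·x^5/(5·√(π)) + 2·x^4/(3·√(π)) - 4·x^3/(3·√(π)) - 2·x^2/√(π) + x·(-1 + 4/√(π)) + 2 + O(x^6).
The coefficient of x^5 is 2/(5·√(π)).

Final answer: 2/(5·√(π))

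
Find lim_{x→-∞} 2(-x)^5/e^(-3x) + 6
The quotient is an ∞/∞ indeterminate form as x → -∞.
Compare growth rates of the dominant terms (exponentials ≫ polynomials ≫ logarithms), or apply L'Hôpital's rule; the quotient → 0.
Adding the constant: 0 + 6 = 6. Limit = 6.

Final answer: 6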